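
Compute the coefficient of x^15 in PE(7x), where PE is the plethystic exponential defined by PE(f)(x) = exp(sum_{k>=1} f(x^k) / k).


With f(x) = 7x, the exponent is sum_{k>=1} 7 x^k / k = 7 * (-ln(1 - x)). Exponentiating:
PE(7x) = exp(-7 ln(1 - x)) = 1/(1 - x)^7.
By the negative binomial expansion, [x^n] 1/(1 - x)^7 = C(n + 6, 6).
For n = 15: C(21, 6) = 54264.

54264


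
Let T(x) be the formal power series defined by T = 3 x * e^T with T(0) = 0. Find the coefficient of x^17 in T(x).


Apply the Lagrange inversion formula: if T = 3 x * phi(T) with phi(t) = e^t, then
[x^n] T = 3^n * (1/n) [t^(n-1)] phi(t)^n = 3^n * (1/n) [t^(n-1)] e^(n t) = 3^n * (1/n) * n^(n-1) / (n-1)! = 3^n * n^(n-1) / n!.
When c = 1 this is the Cayley count of rooted labeled trees on n vertices, divided by n!.
For n = 17: 3^17 * 17^16 / 17! = 129140163 * 48661191875666868481/355687428096000 = 507069656305809338282571/28700672000.

507069656305809338282571/28700672000


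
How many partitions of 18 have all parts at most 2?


Using the generating function (1-x)^(-1)(1-x^2)^(-1),
the coefficient of x^18 counts these restricted partitions.
Result = 10

10


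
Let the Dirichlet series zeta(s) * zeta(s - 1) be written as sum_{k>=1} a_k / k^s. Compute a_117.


Convolution gives a_k = sum_{d | k} d * 1 = sum_{d | k} d = sigma(k), the sum of positive divisors of k.
For k = 117, the divisors are 1, 3, 9, 13, 39, 117, so
sigma(117) = 1 + 3 + 9 + 13 + 39 + 117 = 182.

182


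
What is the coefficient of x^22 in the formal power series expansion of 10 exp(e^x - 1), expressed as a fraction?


exp(e^x - 1) is the exponential generating function for the Bell numbers Bell_k: exp(e^x - 1) = sum_{k>=0} Bell_k x^k / k!.
So the coefficient of x^22 in 10 exp(e^x - 1) is 10 Bell_22 / 22!.
Computing: Bell_22 = 4506715738447323 and 22! = 1124000727777607680000, giving
10 * 4506715738447323/1124000727777607680000 = 88366975263673/2203922995642368000.

88366975263673/2203922995642368000


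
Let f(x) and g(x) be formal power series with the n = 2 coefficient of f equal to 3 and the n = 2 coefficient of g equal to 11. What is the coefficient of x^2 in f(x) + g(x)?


Addition of formal power series is termwise.
The coefficient of x^2 in f + g = 3 + 11
= 14

14


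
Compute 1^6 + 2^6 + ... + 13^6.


This power sum has a closed form given by Faulhaber's formula
sum_{k=1}^{m} k^p = (1 / (p + 1)) * sum_{j=0}^{p} C(p + 1, j) B_j m^(p + 1 - j),
but for small m direct computation is fastest:
1 + 64 + 729 + 4096 + 15625 + 46656 + 117649 + 262144 + 531441 + 1000000 + 1771561 + 2985984 + 4826809 = 11562759.

11562759


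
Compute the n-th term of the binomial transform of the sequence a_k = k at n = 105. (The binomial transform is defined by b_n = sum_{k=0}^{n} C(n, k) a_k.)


With a_k = k, b_n = sum_{k=0}^{n} C(n, k) k. Using k * C(n, k) = n * C(n-1, k-1) gives b_n = n * sum_{k>=1} C(n-1, k-1) = n * 2^(n-1).
For n = 105: 105 * 2^104 = 105 * 20282409603651670423947251286016 = 2129653008383425394514461385031680.

2129653008383425394514461385031680


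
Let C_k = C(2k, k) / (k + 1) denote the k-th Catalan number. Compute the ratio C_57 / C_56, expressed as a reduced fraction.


Using C_k = (2k)! / (k! (k+1)!), the ratio C_{k+1}/C_k simplifies to
C_{k+1}/C_k = [(2k+2)! / ((k+1)! (k+2)!)] * [k! (k+1)! / (2k)!]
 = (2k+2)(2k+1) / ((k+1)(k+2)) = 2(2k+1) / (k+2).
For k = 56: 2(2*56 + 1) / (56 + 2) = 226/58 = 113/29.

113/29


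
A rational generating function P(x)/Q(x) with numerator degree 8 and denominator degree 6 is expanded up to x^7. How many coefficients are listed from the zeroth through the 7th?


Expanding up to x^7 gives the coefficients for x^0, x^1, ..., x^7.
That is 7 + 1 = 8 coefficients in total.

8


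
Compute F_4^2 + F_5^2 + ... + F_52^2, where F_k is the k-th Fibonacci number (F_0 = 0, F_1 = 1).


There is a standard identity sum_{k=0}^{N} F_k^2 = F_N * F_{N+1} (proved inductively from the telescoping relation F_k^2 = F_k F_{k+1} - F_{k-1} F_k). Then
sum_{k=4}^{52} F_k^2 = F_52 F_53 - F_3 F_4.
Computing: F_52 = 32951280099, F_53 = 53316291173, F_3 = 2, F_4 = 3.
Sum = 32951280099 * 53316291173 - 2 * 3 = 1756840044281364266121.

1756840044281364266121


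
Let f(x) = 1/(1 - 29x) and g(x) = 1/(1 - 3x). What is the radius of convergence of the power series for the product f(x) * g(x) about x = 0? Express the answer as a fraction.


The radius of 1/(1 - 29x) is 1/29 (nearest singularity at x = 1/29), and the radius of 1/(1 - 3x) is 1/3.
The product f(x)*g(x) = 1/((1 - 29x)(1 - 3x)) has singularities at both 1/29 and 1/3, so its radius of convergence is the distance to the nearest one:
min(1/29, 1/3) = 1/29.

1/29


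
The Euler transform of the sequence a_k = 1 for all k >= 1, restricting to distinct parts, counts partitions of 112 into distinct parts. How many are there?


Partitions of 112 into distinct parts can be computed via generating function.
Product (1+x)(1+x^2)(1+x^3)...
The coefficient of x^112 = 1177438

1177438


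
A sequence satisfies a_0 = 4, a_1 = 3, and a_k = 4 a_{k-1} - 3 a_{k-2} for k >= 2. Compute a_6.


The characteristic equation is t^2 - 4 t + 3 = 0, with roots r_1 = 3 and r_2 = 1 (so c_1 = r_1 + r_2, c_2 = -r_1 r_2 as required).
One can use the closed form a_n = A r_1^n + B r_2^n, but direct iteration is more reliable:
a_0 = 4, a_1 = 3, a_2 = 0, a_3 = -9, a_4 = -36, a_5 = -117, a_6 = -360.
So a_6 = -360.

-360


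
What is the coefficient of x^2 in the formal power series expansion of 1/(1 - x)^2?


The negative binomial / multiset identity is
1/(1 - x)^r = sum_{k>=0} C(k + r - 1, r - 1) x^k.
Here r = 2 and k = 2, so the coefficient is
C(2 + 1, 1) = C(3, 1)
= 3

3


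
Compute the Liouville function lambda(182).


The Liouville function is lambda(k) = (-1)^Omega(k), where Omega(k) counts the prime factors of k with multiplicity.
Factoring: 182 = 2 * 7 * 13, so Omega(182) = 3.
lambda(182) = (-1)^3 = -1.

-1


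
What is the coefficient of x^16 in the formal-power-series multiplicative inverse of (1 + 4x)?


The inverse is 1/(1 + 4x). Apply the geometric identity 1/(1 - y) = sum_{k>=0} y^k with y = -4x:
1/(1 + 4x) = sum_{k>=0} (-4)^k x^k.
So the coefficient of x^16 is (-4)^16 = 4294967296.

4294967296


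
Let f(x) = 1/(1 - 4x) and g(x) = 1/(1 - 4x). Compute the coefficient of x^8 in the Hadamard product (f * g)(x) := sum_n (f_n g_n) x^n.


f has coefficients f_k = 4^k and g has coefficients g_k = 4^k, so the Hadamard product has coefficient (f*g)_k = 4^k * 4^k = 16^k.
For k = 8: 16^8 = 4294967296.

4294967296


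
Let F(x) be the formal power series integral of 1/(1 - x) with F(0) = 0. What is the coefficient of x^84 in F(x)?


1/(1 - x) = sum_{k>=0} x^k. Integrating termwise and using F(0) = 0 gives
F(x) = sum_{k>=0} x^(k+1) / (k+1) = sum_{m>=1} x^m / m = -ln(1 - x).
So the coefficient of x^84 is 1/84 = 1/84.

1/84


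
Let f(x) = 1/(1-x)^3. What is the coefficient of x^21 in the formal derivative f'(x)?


Differentiate: d/dx [ 1/(1-x)^r ] = r / (1-x)^(r+1).
Here r = 3, so f'(x) = 3 / (1-x)^4.
The expansion of 1/(1-x)^(r+1) has coefficient of x^n equal to C(n+r, r).
So the coefficient of x^21 in f'(x) is
3 * C(24, 3) = 3 * 2024 = 6072

6072


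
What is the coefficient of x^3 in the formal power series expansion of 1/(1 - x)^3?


The expansion 1/(1 - x)^r = sum_{k>=0} C(k + r - 1, r - 1) x^k follows from the multiset / negative-binomial theorem (or from repeated differentiation of the geometric series).
For r = 3 and k = 3:
C(5, 2) = 120 / (2 * 6) = 10.

10


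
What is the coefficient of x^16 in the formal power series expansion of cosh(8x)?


The Maclaurin series is cosh(t) = sum_{m>=0} t^(2m) / (2m)!, so substituting t = 8x, only even powers of x are nonzero, with coefficient of x^(2m) equal to 8^(2m) / (2m)!.
For x^16 the coefficient is 8^16/16! = 281474976710656/20922789888000 = 8589934592/638512875.

8589934592/638512875


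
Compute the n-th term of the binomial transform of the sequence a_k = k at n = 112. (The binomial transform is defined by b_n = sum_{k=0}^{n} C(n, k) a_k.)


With a_k = k, b_n = sum_{k=0}^{n} C(n, k) k. Using k * C(n, k) = n * C(n-1, k-1) gives b_n = n * sum_{k>=1} C(n-1, k-1) = n * 2^(n-1).
For n = 112: 112 * 2^111 = 112 * 2596148429267413814265248164610048 = 290768624077950347197707794436325376.

290768624077950347197707794436325376


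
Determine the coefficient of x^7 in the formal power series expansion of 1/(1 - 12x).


The geometric series identity gives 1/(1 - c x) = sum_{k>=0} c^k x^k, so the coefficient of x^k is c^k.
Here c = 12 and k = 7.
Computing: 12^7 = 35831808

35831808


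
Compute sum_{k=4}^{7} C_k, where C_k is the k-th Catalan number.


C_4 through C_7: 14, 42, 132, 429
Sum = 14 + 42 + 132 + 429
= 617

617


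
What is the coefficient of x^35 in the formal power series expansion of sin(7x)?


The Maclaurin series is sin(t) = sum_{k>=0} (-1)^k t^(2k+1) / (2k+1)!, so substituting t = 7x, only odd powers of x are nonzero, with coefficient of x^(2k+1) equal to (-1)^k 7^(2k+1) / (2k+1)!.
Write 35 = 2*17 + 1, giving the coefficient (-1)^17 * 7^35 / 35! = -378818692265664781682717625943/10333147966386144929666651337523200000000 = -22539340290692258087863249/614812159599342234168301977600000000.

-22539340290692258087863249/614812159599342234168301977600000000


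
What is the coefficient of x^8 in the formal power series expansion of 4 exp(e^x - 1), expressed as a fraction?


exp(e^x - 1) is the exponential generating function for the Bell numbers Bell_k: exp(e^x - 1) = sum_{k>=0} Bell_k x^k / k!.
So the coefficient of x^8 in 4 exp(e^x - 1) is 4 Bell_8 / 8!.
Computing: Bell_8 = 4140 and 8! = 40320, giving
4 * 4140/40320 = 23/56.

23/56


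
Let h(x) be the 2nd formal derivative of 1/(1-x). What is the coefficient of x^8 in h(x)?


Differentiating 2 times: d^2/dx^2 [1/(1-x)] = 2!/(1-x)^3.
The expansion 1/(1-x)^3 = sum_{k>=0} C(k+2, 2) x^k, so the coefficient of x^n in 2!/(1-x)^3 is 2! * C(n+2, 2).
For n = 8: 2 * C(10, 2) = 2 * 45 = 90

90


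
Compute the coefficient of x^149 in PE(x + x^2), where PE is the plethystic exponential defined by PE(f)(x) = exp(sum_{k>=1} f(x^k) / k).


With f(x) = x + x^2, the exponent is sum_{k>=1} (x^k + x^(2k)) / k = -ln(1 - x) - ln(1 - x^2). Exponentiating:
PE(x + x^2) = 1 / ((1 - x)(1 - x^2)).
This is the generating function for partitions of n into parts of size 1 or 2. The number of 2's can be any j in 0..74, and the rest are 1's, so
[x^149] = floor(149/2) + 1 = 75.

75


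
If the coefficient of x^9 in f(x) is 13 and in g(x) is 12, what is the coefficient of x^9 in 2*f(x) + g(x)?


Scalar multiplication scales coefficients: 2 * 13 = 26.
Then add the g coefficient: 26 + 12
= 38

38


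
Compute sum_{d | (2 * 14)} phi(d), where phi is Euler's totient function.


First, 2 * 14 = 28. One classical identity is sum_{d | n} phi(d) = n (each k in [1, n] has a unique gcd with n, and among the k's with gcd(k, n) = n/d there are phi(d) of them). So the sum equals 28. We also verify directly:
Divisors of 28: 1, 2, 4, 7, 14, 28.
phi values: 1, 1, 2, 6, 6, 12.
Sum = 28.

28


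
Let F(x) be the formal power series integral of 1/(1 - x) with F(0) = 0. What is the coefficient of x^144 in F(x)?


1/(1 - x) = sum_{k>=0} x^k. Integrating termwise and using F(0) = 0 gives
F(x) = sum_{k>=0} x^(k+1) / (k+1) = sum_{m>=1} x^m / m = -ln(1 - x).
So the coefficient of x^144 is 1/144 = 1/144.

1/144


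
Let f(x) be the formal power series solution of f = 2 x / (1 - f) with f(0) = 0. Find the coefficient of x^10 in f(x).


Apply Lagrange inversion: f = 2 x * phi(f) with phi(t) = 1/(1 - t), so
[x^n] f = 2^n * (1/n) [t^(n-1)] phi(t)^n = 2^n * (1/n) [t^(n-1)] (1 - t)^(-n) = 2^n * (1/n) C(2n - 2, n - 1) = 2^n * C_{n-1}.
For n = 10: C_9 = C(18, 9) / 10 = 48620/10 = 4862.
With the 2^10 = 1024 factor, the coefficient is 1024 * 4862 = 4978688.

4978688


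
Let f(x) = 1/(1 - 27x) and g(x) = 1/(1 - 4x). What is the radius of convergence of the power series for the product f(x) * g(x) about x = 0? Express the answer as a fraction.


The radius of 1/(1 - 27x) is 1/27 (nearest singularity at x = 1/27), and the radius of 1/(1 - 4x) is 1/4.
The product f(x)*g(x) = 1/((1 - 27x)(1 - 4x)) has singularities at both 1/27 and 1/4, so its radius of convergence is the distance to the nearest one:
min(1/27, 1/4) = 1/27.

1/27


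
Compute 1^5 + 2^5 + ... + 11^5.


This power sum has a closed form given by Faulhaber's formula
sum_{k=1}^{m} k^p = (1 / (p + 1)) * sum_{j=0}^{p} C(p + 1, j) B_j m^(p + 1 - j),
but for small m direct computation is fastest:
1 + 32 + 243 + 1024 + 3125 + 7776 + 16807 + 32768 + 59049 + 100000 + 161051 = 381876.

381876


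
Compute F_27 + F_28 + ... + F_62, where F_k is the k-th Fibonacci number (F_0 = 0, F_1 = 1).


Use the identity sum_{k=0}^{N} F_k = F_{N+2} - 1 (which follows from F_{k+2} - F_{k+1} = F_k). Then
sum_{k=27}^{62} F_k = (F_{64} - 1) - (F_{28} - 1) = F_{64} - F_{28}.
Computing: F_{64} = 10610209857723, F_{28} = 317811, so
Sum = 10610209857723 - 317811 = 10610209539912.

10610209539912


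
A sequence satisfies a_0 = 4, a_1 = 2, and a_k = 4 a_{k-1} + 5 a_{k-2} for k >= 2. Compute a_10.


The characteristic equation is t^2 - 4 t - 5 = 0, with roots r_1 = 5 and r_2 = -1 (so c_1 = r_1 + r_2, c_2 = -r_1 r_2 as required).
One can use the closed form a_n = A r_1^n + B r_2^n, but direct iteration is more reliable:
a_0 = 4, a_1 = 2, a_2 = 28, a_3 = 122, a_4 = 628, a_5 = 3122, a_6 = 15628, a_7 = 78122, a_8 = 390628, a_9 = 1953122, a_10 = 9765628.
So a_10 = 9765628.

9765628


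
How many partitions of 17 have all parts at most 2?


Using the generating function (1-x)^(-1)(1-x^2)^(-1),
the coefficient of x^17 counts these restricted partitions.
Result = 9

9


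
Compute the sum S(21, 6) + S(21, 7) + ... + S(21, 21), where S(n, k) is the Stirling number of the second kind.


By definition, S(n, k) counts partitions of an n-set into exactly k nonempty blocks.
Computing row n = 21 for k = 6..21:
S(21, k): 26585679462804, 82310957214948, 132511015347084, 123272476465204, 71187132291275, 26826851689001, 6833042030178, 1204909218331, 149304004500, 13087462580, 809944464, 34952799, 1023435, 19285, 210, 1
Sum = 470895301126099.

470895301126099


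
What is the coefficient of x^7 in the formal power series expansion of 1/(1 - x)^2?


The expansion 1/(1 - x)^r = sum_{k>=0} C(k + r - 1, r - 1) x^k follows from the multiset / negative-binomial theorem (or from repeated differentiation of the geometric series).
For r = 2 and k = 7:
C(8, 1) = 40320 / (1 * 5040) = 8.

8


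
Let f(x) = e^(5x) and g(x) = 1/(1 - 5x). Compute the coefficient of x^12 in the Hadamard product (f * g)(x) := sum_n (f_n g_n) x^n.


Expanding: f_k = 5^k/k! (from e^(5x)) and g_k = 5^k (from 1/(1 - 5x)). So the Hadamard coefficient (f * g)_k = 5^k 5^k / k! = (25)^k / k!.
For k = 12: 25^12/12! = 59604644775390625/479001600 = 2384185791015625/19160064.

2384185791015625/19160064


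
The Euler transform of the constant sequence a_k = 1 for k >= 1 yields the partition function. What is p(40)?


The Euler transform converts the sequence a_k = 1 into the number of integer partitions.
Using the recurrence or dynamic programming:
p(40) = 37338

37338


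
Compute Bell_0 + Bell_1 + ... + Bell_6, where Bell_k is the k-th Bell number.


Recall Bell_k counts set partitions of a k-set (with Bell_0 = 1 by convention).
Bell_0 through Bell_6: 1, 1, 2, 5, 15, 52, 203
Sum = 1 + 1 + 2 + 5 + 15 + 52 + 203 = 279.

279


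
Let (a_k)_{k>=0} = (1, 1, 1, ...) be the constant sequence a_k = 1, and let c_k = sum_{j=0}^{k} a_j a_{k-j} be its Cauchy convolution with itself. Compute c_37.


Since a_j = 1 for all j >= 0, the convolution sum becomes
c_k = sum_{j=0}^{k} 1 * 1 = 1 * (k + 1).
Equivalently, the generating function of (a_k) is 1/(1 - x) and its square is 1/(1 - x)^2 = sum_{k>=0} 1(k + 1) x^k.
For k = 37: 1 * 38 = 38.

38


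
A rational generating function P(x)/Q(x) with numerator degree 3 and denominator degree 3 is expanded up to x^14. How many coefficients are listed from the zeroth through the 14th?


Expanding up to x^14 gives the coefficients for x^0, x^1, ..., x^14.
That is 14 + 1 = 15 coefficients in total.

15


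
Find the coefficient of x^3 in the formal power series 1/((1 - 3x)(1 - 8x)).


By partial fractions or Cauchy convolution:
The coefficient equals sum_{k=0}^{3} 3^k * 8^(3-k).
= 803

803


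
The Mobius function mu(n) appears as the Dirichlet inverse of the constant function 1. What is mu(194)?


194 = 2 * 97 (all distinct primes).
mu(194) = (-1)^2 = 1

1


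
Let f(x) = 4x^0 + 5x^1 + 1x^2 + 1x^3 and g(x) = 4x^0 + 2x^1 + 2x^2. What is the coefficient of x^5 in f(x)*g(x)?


Cauchy product at x^5:
1*2
= 2

2


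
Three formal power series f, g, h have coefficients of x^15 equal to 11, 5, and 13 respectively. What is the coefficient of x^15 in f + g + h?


Series addition is componentwise:
11 + 5 + 13
= 29

29


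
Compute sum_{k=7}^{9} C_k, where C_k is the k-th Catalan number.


C_7 through C_9: 429, 1430, 4862
Sum = 429 + 1430 + 4862
= 6721

6721


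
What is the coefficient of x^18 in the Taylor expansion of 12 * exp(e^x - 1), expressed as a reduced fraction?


exp(e^x - 1) = sum_{k>=0} Bell_k x^k / k!, where Bell_k is the k-th Bell number.
So the coefficient of x^18 is 12 * Bell_18 / 18!.
Computing: Bell_18 = 682076806159 and 18! = 6402373705728000, giving
12 * 682076806159/6402373705728000 = 97439543737/76218734592000.

97439543737/76218734592000


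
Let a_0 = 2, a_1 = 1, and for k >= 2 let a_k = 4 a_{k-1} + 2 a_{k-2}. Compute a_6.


Iterating the recurrence forward:
a_0 = 2
a_1 = 1
a_2 = 4*1 + 2*2 = 8
a_3 = 4*8 + 2*1 = 34
a_4 = 4*34 + 2*8 = 152
a_5 = 4*152 + 2*34 = 676
a_6 = 4*676 + 2*152 = 3008
So a_6 = 3008.

3008


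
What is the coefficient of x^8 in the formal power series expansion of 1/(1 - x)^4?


The negative binomial / multiset identity is
1/(1 - x)^r = sum_{k>=0} C(k + r - 1, r - 1) x^k.
Here r = 4 and k = 8, so the coefficient is
C(8 + 3, 3) = C(11, 3)
= 165

165


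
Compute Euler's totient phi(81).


phi(n) counts integers in [1, n] coprime to n. Using the multiplicative formula phi(n) = n * prod_{p | n} (1 - 1/p):
81 = 3^4, so
phi(81) = 81 * (1 - 1/3) = 54.

54


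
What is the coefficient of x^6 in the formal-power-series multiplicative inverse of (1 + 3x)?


The inverse is 1/(1 + 3x). Apply the geometric identity 1/(1 - y) = sum_{k>=0} y^k with y = -3x:
1/(1 + 3x) = sum_{k>=0} (-3)^k x^k.
So the coefficient of x^6 is (-3)^6 = 729.

729


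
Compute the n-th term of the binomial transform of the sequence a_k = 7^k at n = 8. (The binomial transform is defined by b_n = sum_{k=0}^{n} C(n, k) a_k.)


With a_k = 7^k, b_n = sum_{k=0}^{n} C(n, k) 7^k = (1 + 7)^n by the binomial theorem.
For n = 8: (1 + 7)^8 = 8^8 = 16777216.

16777216


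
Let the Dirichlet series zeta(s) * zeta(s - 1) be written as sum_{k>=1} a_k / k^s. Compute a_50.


Convolution gives a_k = sum_{d | k} d * 1 = sum_{d | k} d = sigma(k), the sum of positive divisors of k.
For k = 50, the divisors are 1, 2, 5, 10, 25, 50, so
sigma(50) = 1 + 2 + 5 + 10 + 25 + 50 = 93.

93


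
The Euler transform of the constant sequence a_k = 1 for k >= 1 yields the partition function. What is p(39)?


The Euler transform converts the sequence a_k = 1 into the number of integer partitions.
Using the recurrence or dynamic programming:
p(39) = 31185

31185


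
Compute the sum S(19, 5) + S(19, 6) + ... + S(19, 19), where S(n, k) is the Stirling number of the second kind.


By definition, S(n, k) counts partitions of an n-set into exactly k nonempty blocks.
Computing row n = 19 for k = 5..19:
S(19, k): 147589284710, 693081601779, 1492924634839, 1709751003480, 1144614626805, 477297033785, 129413217791, 23466951300, 2892439160, 243577530, 13916778, 527136, 12597, 171, 1
Sum = 5821288827862.

5821288827862


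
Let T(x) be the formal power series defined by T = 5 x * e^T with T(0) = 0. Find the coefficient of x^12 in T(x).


Apply the Lagrange inversion formula: if T = 5 x * phi(T) with phi(t) = e^t, then
[x^n] T = 5^n * (1/n) [t^(n-1)] phi(t)^n = 5^n * (1/n) [t^(n-1)] e^(n t) = 5^n * (1/n) * n^(n-1) / (n-1)! = 5^n * n^(n-1) / n!.
When c = 1 this is the Cayley count of rooted labeled trees on n vertices, divided by n!.
For n = 12: 5^12 * 12^11 / 12! = 244140625 * 743008370688/479001600 = 29160000000000/77.

29160000000000/77


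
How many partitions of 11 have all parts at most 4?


Using the generating function (1-x)^(-1)(1-x^2)^(-1)...(1-x^4)^(-1),
the coefficient of x^11 counts these restricted partitions.
Result = 27

27


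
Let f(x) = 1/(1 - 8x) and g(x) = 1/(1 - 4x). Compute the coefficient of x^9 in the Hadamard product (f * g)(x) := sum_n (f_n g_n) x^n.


f has coefficients f_k = 8^k and g has coefficients g_k = 4^k, so the Hadamard product has coefficient (f*g)_k = 8^k * 4^k = 32^k.
For k = 9: 32^9 = 35184372088832.

35184372088832


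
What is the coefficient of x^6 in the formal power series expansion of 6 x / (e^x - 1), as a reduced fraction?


The exponential generating function for Bernoulli numbers is
x / (e^x - 1) = sum_{k>=0} B_k x^k / k!.
So the coefficient of x^6 in 6 x / (e^x - 1) is 6 B_6 / 6!.
Computing: B_6 = 1/42, 6! = 720, giving
6 * 1/42 / 720 = 1/5040.

1/5040


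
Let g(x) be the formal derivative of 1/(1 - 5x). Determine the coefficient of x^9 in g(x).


Differentiate termwise: d/dx sum_{k>=0} 5^k x^k = sum_{k>=1} k 5^k x^(k-1) = sum_{j>=0} (j+1) 5^(j+1) x^j.
Equivalently, d/dx [1/(1 - 5x)] = 5/(1 - 5x)^2.
For j = 9: 10 * 5^10 = 10 * 9765625 = 97656250.

97656250


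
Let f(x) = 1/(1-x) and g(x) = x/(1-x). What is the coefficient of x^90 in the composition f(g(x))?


First simplify the composition: f(g(x)) = 1/(1 - x/(1-x)) = (1-x)/((1-x) - x) = (1-x)/(1-2x).
Now extract the coefficient. Write (1-x)/(1-2x) = 1/(1-2x) - x/(1-2x).
The coefficient of x^n in 1/(1-2x) is 2^n, and in x/(1-2x) is 2^(n-1) (for n >= 1).
So the coefficient of x^90 is 2^90 - 2^89 = 1237940039285380274899124224 - 618970019642690137449562112 = 618970019642690137449562112.

618970019642690137449562112


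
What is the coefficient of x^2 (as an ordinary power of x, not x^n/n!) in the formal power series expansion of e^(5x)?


The exponential series is e^y = sum_{k>=0} y^k / k!. Substituting y = 5x gives
e^(5x) = sum_{k>=0} 5^k x^k / k!.
So the coefficient of x^n is a^n/n! with a = 5, n = 2:
5^2 / 2! = 25/2 = 25/2

25/2


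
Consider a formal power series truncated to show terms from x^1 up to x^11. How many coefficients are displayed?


From x^1 to x^11 inclusive, the count is 11 - 1 + 1 = 11.

11


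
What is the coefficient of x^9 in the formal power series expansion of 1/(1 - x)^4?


The expansion 1/(1 - x)^r = sum_{k>=0} C(k + r - 1, r - 1) x^k follows from the multiset / negative-binomial theorem (or from repeated differentiation of the geometric series).
For r = 4 and k = 9:
C(12, 3) = 479001600 / (6 * 362880) = 220.

220


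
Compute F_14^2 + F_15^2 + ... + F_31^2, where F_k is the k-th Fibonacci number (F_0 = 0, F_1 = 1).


There is a standard identity sum_{k=0}^{N} F_k^2 = F_N * F_{N+1} (proved inductively from the telescoping relation F_k^2 = F_k F_{k+1} - F_{k-1} F_k). Then
sum_{k=14}^{31} F_k^2 = F_31 F_32 - F_13 F_14.
Computing: F_31 = 1346269, F_32 = 2178309, F_13 = 233, F_14 = 377.
Sum = 1346269 * 2178309 - 233 * 377 = 2932589791280.

2932589791280


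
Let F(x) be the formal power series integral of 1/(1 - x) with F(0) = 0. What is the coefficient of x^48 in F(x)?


1/(1 - x) = sum_{k>=0} x^k. Integrating termwise and using F(0) = 0 gives
F(x) = sum_{k>=0} x^(k+1) / (k+1) = sum_{m>=1} x^m / m = -ln(1 - x).
So the coefficient of x^48 is 1/48 = 1/48.

1/48


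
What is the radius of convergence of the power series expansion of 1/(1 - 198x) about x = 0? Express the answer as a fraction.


Expanding 1/(1 - 198x) = sum_{k>=0} 198^k x^k, the series converges when |198x| < 1, i.e., |x| < 1/198.
So the radius of convergence is 1/198 = 1/198.

1/198


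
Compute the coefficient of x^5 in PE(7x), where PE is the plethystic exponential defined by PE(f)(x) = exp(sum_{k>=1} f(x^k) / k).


With f(x) = 7x, the exponent is sum_{k>=1} 7 x^k / k = 7 * (-ln(1 - x)). Exponentiating:
PE(7x) = exp(-7 ln(1 - x)) = 1/(1 - x)^7.
By the negative binomial expansion, [x^n] 1/(1 - x)^7 = C(n + 6, 6).
For n = 5: C(11, 6) = 462.

462


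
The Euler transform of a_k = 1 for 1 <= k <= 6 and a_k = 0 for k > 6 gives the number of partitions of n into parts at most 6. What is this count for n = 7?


Partitions of 7 into parts at most 6:
Using generating function (1-x)^(-1)(1-x^2)^(-1)...(1-x^6)^(-1),
the coefficient of x^7 = 14

14


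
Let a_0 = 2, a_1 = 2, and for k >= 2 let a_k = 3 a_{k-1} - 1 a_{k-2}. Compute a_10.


Iterating the recurrence forward:
a_0 = 2
a_1 = 2
a_2 = 3*2 - 1*2 = 4
a_3 = 3*4 - 1*2 = 10
a_4 = 3*10 - 1*4 = 26
a_5 = 3*26 - 1*10 = 68
a_6 = 3*68 - 1*26 = 178
a_7 = 3*178 - 1*68 = 466
a_8 = 3*466 - 1*178 = 1220
a_9 = 3*1220 - 1*466 = 3194
a_10 = 3*3194 - 1*1220 = 8362
So a_10 = 8362.

8362


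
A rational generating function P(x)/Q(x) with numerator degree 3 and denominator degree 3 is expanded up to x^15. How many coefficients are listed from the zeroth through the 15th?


Expanding up to x^15 gives the coefficients for x^0, x^1, ..., x^15.
That is 15 + 1 = 16 coefficients in total.

16


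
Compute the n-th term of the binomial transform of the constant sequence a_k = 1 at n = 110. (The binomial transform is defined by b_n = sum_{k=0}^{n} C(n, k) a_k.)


With a_k = 1 for all k, b_n = sum_{k=0}^{n} C(n, k) = 2^n by the binomial theorem.
For n = 110: 2^110 = 1298074214633706907132624082305024.

1298074214633706907132624082305024


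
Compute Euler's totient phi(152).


phi(n) counts integers in [1, n] coprime to n. Using the multiplicative formula phi(n) = n * prod_{p | n} (1 - 1/p):
152 = 2^3 * 19, so
phi(152) = 152 * (1 - 1/2) * (1 - 1/19) = 72.

72


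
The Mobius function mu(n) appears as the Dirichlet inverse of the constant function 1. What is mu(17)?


17 = 17 (all distinct primes).
mu(17) = (-1)^1 = -1

-1


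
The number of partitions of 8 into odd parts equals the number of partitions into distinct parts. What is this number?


Computing partitions of 8 into odd parts (1, 3, 5, ...):
Using the generating function prod_{k>=0} 1/(1-x^(2k+1)),
the count is 6

6


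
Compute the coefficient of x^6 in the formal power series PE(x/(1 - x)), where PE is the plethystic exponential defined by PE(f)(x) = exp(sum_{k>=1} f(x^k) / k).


For f(x) = x/(1 - x) we have
sum_{k>=1} f(x^k) / k = sum_{k>=1} (1/k) * x^k / (1 - x^k) = sum_{k, m >= 1} x^(k m) / k,
which after exponentiating simplifies to
PE(x/(1 - x)) = prod_{k>=1} 1 / (1 - x^k).
This is the generating function for the partition function p(n), so the coefficient of x^6 is p(6).
Computing p(6) by dynamic programming over parts 1, 2, ..., 6: p(6) = 11.

11


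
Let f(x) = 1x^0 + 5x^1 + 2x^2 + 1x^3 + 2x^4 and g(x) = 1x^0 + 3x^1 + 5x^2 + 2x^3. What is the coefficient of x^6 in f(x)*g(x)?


Cauchy product at x^6:
1*2 + 2*5
= 12

12


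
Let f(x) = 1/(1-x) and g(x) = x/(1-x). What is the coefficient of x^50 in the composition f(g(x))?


First simplify the composition: f(g(x)) = 1/(1 - x/(1-x)) = (1-x)/((1-x) - x) = (1-x)/(1-2x).
Now extract the coefficient. Write (1-x)/(1-2x) = 1/(1-2x) - x/(1-2x).
The coefficient of x^n in 1/(1-2x) is 2^n, and in x/(1-2x) is 2^(n-1) (for n >= 1).
So the coefficient of x^50 is 2^50 - 2^49 = 1125899906842624 - 562949953421312 = 562949953421312.

562949953421312


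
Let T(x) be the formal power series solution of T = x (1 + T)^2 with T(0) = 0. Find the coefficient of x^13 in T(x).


Apply the Lagrange inversion formula: if T = x * phi(T) with phi(t) = (1 + t)^2, then [x^n] T = (1/n) [t^(n-1)] phi(t)^n = (1/n) [t^(n-1)] (1 + t)^(2n) = (1/n) C(2n, n-1).
Using the identity C(2n, n-1) = C(2n, n) * n / (n+1), the unscaled factor equals C(2n, n) / (n+1) = C_n, the n-th Catalan number.
For n = 13: C_13 = C(26, 13) / 14 = 10400600/14 = 742900 = 742900.

742900


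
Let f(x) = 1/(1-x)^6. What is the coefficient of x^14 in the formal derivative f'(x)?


Differentiate: d/dx [ 1/(1-x)^r ] = r / (1-x)^(r+1).
Here r = 6, so f'(x) = 6 / (1-x)^7.
The expansion of 1/(1-x)^(r+1) has coefficient of x^n equal to C(n+r, r).
So the coefficient of x^14 in f'(x) is
6 * C(20, 6) = 6 * 38760 = 232560

232560


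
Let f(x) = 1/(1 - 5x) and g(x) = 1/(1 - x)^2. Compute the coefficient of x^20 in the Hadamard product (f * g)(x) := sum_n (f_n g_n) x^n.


f has coefficients f_k = 5^k. For g = 1/(1 - x)^2 the coefficient is g_k = C(k + 1, 1) = k + 1. The Hadamard coefficient is (f * g)_k = 5^k * (k + 1).
For k = 20: 5^20 * 21 = 95367431640625 * 21 = 2002716064453125.

2002716064453125


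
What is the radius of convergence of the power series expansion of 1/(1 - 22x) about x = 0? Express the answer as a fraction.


Expanding 1/(1 - 22x) = sum_{k>=0} 22^k x^k, the series converges when |22x| < 1, i.e., |x| < 1/22.
So the radius of convergence is 1/22 = 1/22.

1/22


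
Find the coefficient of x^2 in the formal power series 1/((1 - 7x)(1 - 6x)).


By partial fractions or Cauchy convolution:
The coefficient equals sum_{k=0}^{2} 7^k * 6^(2-k).
= 127

127


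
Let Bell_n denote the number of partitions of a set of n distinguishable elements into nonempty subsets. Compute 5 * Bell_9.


Bell_9 can be computed from the Bell triangle or from Dobinski's identity Bell_n = (1/e) * sum_{k>=0} k^n / k!.
Computing Bell_9 = 21147.
Then 5 * 21147 = 105735.

105735


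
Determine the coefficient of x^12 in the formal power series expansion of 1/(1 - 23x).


The geometric series identity gives 1/(1 - c x) = sum_{k>=0} c^k x^k, so the coefficient of x^k is c^k.
Here c = 23 and k = 12.
Computing: 23^12 = 21914624432020321

21914624432020321


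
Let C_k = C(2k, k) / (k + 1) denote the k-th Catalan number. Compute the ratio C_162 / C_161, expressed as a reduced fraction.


Using C_k = (2k)! / (k! (k+1)!), the ratio C_{k+1}/C_k simplifies to
C_{k+1}/C_k = [(2k+2)! / ((k+1)! (k+2)!)] * [k! (k+1)! / (2k)!]
 = (2k+2)(2k+1) / ((k+1)(k+2)) = 2(2k+1) / (k+2).
For k = 161: 2(2*161 + 1) / (161 + 2) = 646/163 = 646/163.

646/163


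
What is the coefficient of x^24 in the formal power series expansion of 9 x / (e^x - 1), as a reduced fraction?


The exponential generating function for Bernoulli numbers is
x / (e^x - 1) = sum_{k>=0} B_k x^k / k!.
So the coefficient of x^24 in 9 x / (e^x - 1) is 9 B_24 / 24!.
Computing: B_24 = -236364091/2730, 24! = 620448401733239439360000, giving
9 * -236364091/2730 / 620448401733239439360000 = -236364091/188202681859082629939200000.

-236364091/188202681859082629939200000


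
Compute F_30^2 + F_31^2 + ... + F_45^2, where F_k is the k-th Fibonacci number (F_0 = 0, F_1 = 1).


There is a standard identity sum_{k=0}^{N} F_k^2 = F_N * F_{N+1} (proved inductively from the telescoping relation F_k^2 = F_k F_{k+1} - F_{k-1} F_k). Then
sum_{k=30}^{45} F_k^2 = F_45 F_46 - F_29 F_30.
Computing: F_45 = 1134903170, F_46 = 1836311903, F_29 = 514229, F_30 = 832040.
Sum = 1134903170 * 1836311903 - 514229 * 832040 = 2084035771964335350.

2084035771964335350


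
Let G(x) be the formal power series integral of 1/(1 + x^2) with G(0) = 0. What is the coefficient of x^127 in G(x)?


1/(1 + x^2) = sum_{j>=0} (-1)^j x^(2j). Integrating termwise with G(0) = 0:
G(x) = sum_{j>=0} (-1)^j x^(2j+1) / (2j+1) = arctan(x).
Only odd powers are nonzero. For x^127 write 127 = 2*63 + 1, giving
(-1)^63 / 127 = -1/127 = -1/127.

-1/127


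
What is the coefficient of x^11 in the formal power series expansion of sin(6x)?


The Maclaurin series is sin(t) = sum_{k>=0} (-1)^k t^(2k+1) / (2k+1)!, so substituting t = 6x, only odd powers of x are nonzero, with coefficient of x^(2k+1) equal to (-1)^k 6^(2k+1) / (2k+1)!.
Write 11 = 2*5 + 1, giving the coefficient (-1)^5 * 6^11 / 11! = -362797056/39916800 = -17496/1925.

-17496/1925


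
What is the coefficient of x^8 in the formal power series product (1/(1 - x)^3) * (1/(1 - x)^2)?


Combine the factors: (1/(1 - x)^3) * (1/(1 - x)^2) = 1/(1 - x)^5.
Then use 1/(1 - x)^r = sum_{k>=0} C(k + r - 1, r - 1) x^k with r = 5 and k = 8:
C(12, 4) = 495.

495


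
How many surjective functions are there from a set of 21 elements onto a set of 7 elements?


By inclusion-exclusion on which target elements are missed, the number of surjections from an n-set onto a k-set is
surj(n, k) = sum_{j=0}^{k} (-1)^j C(k, j) (k - j)^n.
Equivalently surj(n, k) = k! * S(n, k), where S(n, k) is the Stirling number of the second kind.
For n = 21, k = 7:
S(21, 7) = 82310957214948, so
surj = 7! * 82310957214948 = 5040 * 82310957214948 = 414847224363337920.

414847224363337920


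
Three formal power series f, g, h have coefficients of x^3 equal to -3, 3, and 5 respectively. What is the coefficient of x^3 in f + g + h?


Series addition is componentwise:
-3 + 3 + 5
= 5

5


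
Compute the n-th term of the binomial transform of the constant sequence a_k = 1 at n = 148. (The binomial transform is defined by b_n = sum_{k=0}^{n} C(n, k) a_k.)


With a_k = 1 for all k, b_n = sum_{k=0}^{n} C(n, k) = 2^n by the binomial theorem.
For n = 148: 2^148 = 356811923176489970264571492362373784095686656.

356811923176489970264571492362373784095686656


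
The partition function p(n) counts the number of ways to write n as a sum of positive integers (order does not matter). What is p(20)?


Using the generating function prod_{k>=1} 1/(1-x^k), we compute p(20).
By dynamic programming over parts 1 through 20:
p(20) = 627

627


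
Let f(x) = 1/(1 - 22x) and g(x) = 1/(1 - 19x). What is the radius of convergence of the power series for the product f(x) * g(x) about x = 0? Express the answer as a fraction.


The radius of 1/(1 - 22x) is 1/22 (nearest singularity at x = 1/22), and the radius of 1/(1 - 19x) is 1/19.
The product f(x)*g(x) = 1/((1 - 22x)(1 - 19x)) has singularities at both 1/22 and 1/19, so its radius of convergence is the distance to the nearest one:
min(1/22, 1/19) = 1/22.

1/22


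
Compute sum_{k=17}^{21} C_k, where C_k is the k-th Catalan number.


C_17 through C_21: 129644790, 477638700, 1767263190, 6564120420, 24466267020
Sum = 129644790 + 477638700 + 1767263190 + 6564120420 + 24466267020
= 33404934120

33404934120


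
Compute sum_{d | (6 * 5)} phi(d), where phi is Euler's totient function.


First, 6 * 5 = 30. One classical identity is sum_{d | n} phi(d) = n (each k in [1, n] has a unique gcd with n, and among the k's with gcd(k, n) = n/d there are phi(d) of them). So the sum equals 30. We also verify directly:
Divisors of 30: 1, 2, 3, 5, 6, 10, 15, 30.
phi values: 1, 1, 2, 4, 2, 4, 8, 8.
Sum = 30.

30


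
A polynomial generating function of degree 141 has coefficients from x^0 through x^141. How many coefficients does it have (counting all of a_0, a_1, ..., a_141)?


A polynomial of degree 141 takes the form a_0 + a_1 x + ... + a_141 x^141.
The number of coefficients is 141 + 1 = 142.

142


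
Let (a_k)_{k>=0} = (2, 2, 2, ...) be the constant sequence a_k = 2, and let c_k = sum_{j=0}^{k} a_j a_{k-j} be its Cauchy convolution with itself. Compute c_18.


Since a_j = 2 for all j >= 0, the convolution sum becomes
c_k = sum_{j=0}^{k} 2 * 2 = 4 * (k + 1).
Equivalently, the generating function of (a_k) is 2/(1 - x) and its square is 4/(1 - x)^2 = sum_{k>=0} 4(k + 1) x^k.
For k = 18: 4 * 19 = 76.

76


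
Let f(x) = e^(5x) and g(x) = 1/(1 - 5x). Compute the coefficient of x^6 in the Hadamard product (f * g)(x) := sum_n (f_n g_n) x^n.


Expanding: f_k = 5^k/k! (from e^(5x)) and g_k = 5^k (from 1/(1 - 5x)). So the Hadamard coefficient (f * g)_k = 5^k 5^k / k! = (25)^k / k!.
For k = 6: 25^6/6! = 244140625/720 = 48828125/144.

48828125/144


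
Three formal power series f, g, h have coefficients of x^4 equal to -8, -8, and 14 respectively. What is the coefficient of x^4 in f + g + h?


Series addition is componentwise:
-8 + -8 + 14
= -2

-2


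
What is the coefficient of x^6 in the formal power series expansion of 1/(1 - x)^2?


The expansion 1/(1 - x)^r = sum_{k>=0} C(k + r - 1, r - 1) x^k follows from the multiset / negative-binomial theorem (or from repeated differentiation of the geometric series).
For r = 2 and k = 6:
C(7, 1) = 5040 / (1 * 720) = 7.

7


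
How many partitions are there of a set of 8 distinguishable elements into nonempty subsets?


Bell_8 can be computed from the Bell triangle or from Dobinski's identity Bell_n = (1/e) * sum_{k>=0} k^n / k!.
Computing Bell_8 = 4140.

4140


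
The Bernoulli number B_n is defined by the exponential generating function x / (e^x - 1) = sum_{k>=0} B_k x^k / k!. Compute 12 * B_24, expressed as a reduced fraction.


Bernoulli numbers can also be computed recursively via B_0 = 1 and sum_{j=0}^{m} C(m+1, j) B_j = 0 for m >= 1. Odd-index Bernoulli numbers vanish for k >= 3.
Computing B_24 = -236364091/2730, so 12 * B_24 = 12 * -236364091/2730 = -472728182/455.

-472728182/455


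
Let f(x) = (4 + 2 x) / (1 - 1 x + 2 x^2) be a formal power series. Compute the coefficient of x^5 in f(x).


Write f(x) = sum_{k>=0} a_k x^k. Multiplying both sides by 1 - 1 x + 2 x^2 gives
(1 - 1 x + 2 x^2) sum_{k>=0} a_k x^k = 4 + 2 x.
Matching coefficients:
 x^0: a_0 = 4
 x^1: a_1 - 1 a_0 = 2  =>  a_1 = 1*4 + 2 = 6
 x^k (k >= 2): a_k = 1 a_{k-1} - 2 a_{k-2}.
Iterating: a_2 = -2, a_3 = -14, a_4 = -10, a_5 = 18.
So the coefficient of x^5 is 18.

18


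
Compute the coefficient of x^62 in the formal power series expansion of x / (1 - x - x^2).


Let f(x) = sum_{k>=0} a_k x^k. Multiplying f(x) * (1 - x - x^2) = x and matching coefficients gives a_0 = 0, a_1 = 1, and a_k = a_{k-1} + a_{k-2} for k >= 2. These are the Fibonacci numbers F_k.
Iterating from F_0 = 0, F_1 = 1:
F_0=0, F_1=1, F_2=1, F_3=2, F_4=3, F_5=5, F_6=8, F_7=13, F_8=21, F_9=34, ...
F_62 = 4052739537881.

4052739537881


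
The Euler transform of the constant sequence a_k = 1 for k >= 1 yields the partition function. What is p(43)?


The Euler transform converts the sequence a_k = 1 into the number of integer partitions.
Using the recurrence or dynamic programming:
p(43) = 63261

63261


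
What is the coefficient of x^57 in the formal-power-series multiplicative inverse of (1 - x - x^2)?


Let the inverse be f(x) = sum_{k>=0} a_k x^k. From f(x) * (1 - x - x^2) = 1 and matching coefficients:
 x^0: a_0 = 1.
 x^1: a_1 - a_0 = 0, so a_1 = 1.
 x^k (k >= 2): a_k - a_{k-1} - a_{k-2} = 0, i.e. a_k = a_{k-1} + a_{k-2}.
This is the Fibonacci-type recurrence shifted so that a_0 = a_1 = 1.
Iterating: a_0=1, a_1=1, a_2=2, a_3=3, a_4=5, a_5=8, a_6=13, a_7=21, a_8=34, a_9=55, ...
a_57 = 591286729879.

591286729879


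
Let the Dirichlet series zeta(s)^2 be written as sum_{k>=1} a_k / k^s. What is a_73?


The Dirichlet convolution of the constant function 1 with itself gives (1 * 1)(k) = sum_{d | k} 1 = d(k), the number of positive divisors of k.
Since zeta(s) = sum_{k>=1} 1/k^s, we have zeta(s)^2 = sum_{k>=1} d(k)/k^s, so a_k = d(k).
For k = 73: the divisors are 1, 73.
Count = 2.

2


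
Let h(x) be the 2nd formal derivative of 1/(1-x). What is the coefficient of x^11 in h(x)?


Differentiating 2 times: d^2/dx^2 [1/(1-x)] = 2!/(1-x)^3.
The expansion 1/(1-x)^3 = sum_{k>=0} C(k+2, 2) x^k, so the coefficient of x^n in 2!/(1-x)^3 is 2! * C(n+2, 2).
For n = 11: 2 * C(13, 2) = 2 * 78 = 156

156


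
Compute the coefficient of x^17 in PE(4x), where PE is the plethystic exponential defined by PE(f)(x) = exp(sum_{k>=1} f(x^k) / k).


With f(x) = 4x, the exponent is sum_{k>=1} 4 x^k / k = 4 * (-ln(1 - x)). Exponentiating:
PE(4x) = exp(-4 ln(1 - x)) = 1/(1 - x)^4.
By the negative binomial expansion, [x^n] 1/(1 - x)^4 = C(n + 3, 3).
For n = 17: C(20, 3) = 1140.

1140
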